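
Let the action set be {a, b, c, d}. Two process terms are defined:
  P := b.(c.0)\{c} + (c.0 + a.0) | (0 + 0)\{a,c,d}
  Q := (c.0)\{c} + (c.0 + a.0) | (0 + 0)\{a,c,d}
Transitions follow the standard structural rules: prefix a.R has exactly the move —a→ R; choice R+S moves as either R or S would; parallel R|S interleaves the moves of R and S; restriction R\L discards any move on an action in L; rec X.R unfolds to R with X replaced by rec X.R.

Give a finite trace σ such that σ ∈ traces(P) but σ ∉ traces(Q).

b

LTS(P): 3 reachable states
  p0 = b.(c.0)\{c} + (c.0 + a.0) | (0 + 0)\{a,c,d} has moves =a=> p1, =b=> p2, =c=> p1
  p1 = 0 | (0 + 0)\{a,c,d} has moves deadlocked
  p2 = (c.0)\{c} has moves deadlocked
LTS(Q): 2 reachable states
  q0 = (c.0)\{c} + (c.0 + a.0) | (0 + 0)\{a,c,d} has moves =a=> q1, =c=> q1
  q1 = 0 | (0 + 0)\{a,c,d} has moves deadlocked
Run σ = ⟨b⟩ on P: start {p0}
  [1] b ⇒ {p2}
  ✓ P
Run σ = ⟨b⟩ on Q: start {q0}
  [1] b ⇒ no successor for Q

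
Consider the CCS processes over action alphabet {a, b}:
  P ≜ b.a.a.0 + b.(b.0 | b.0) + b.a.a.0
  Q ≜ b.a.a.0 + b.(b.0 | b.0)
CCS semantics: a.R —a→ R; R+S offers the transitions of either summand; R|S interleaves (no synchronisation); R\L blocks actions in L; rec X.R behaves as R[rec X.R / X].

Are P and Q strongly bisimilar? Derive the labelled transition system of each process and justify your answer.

Reachable graph of P (8 states):
  p0 = b.a.a.0 + b.(b.0 | b.0) + b.a.a.0 has moves -b-> p1, -b-> p2
  p1 = a.a.0 has moves -a-> p3
  p2 = b.0 | b.0 has moves -b-> p4, -b-> p5
  p3 = a.0 has moves -a-> p6
  p4 = 0 | b.0 has moves -b-> p7
  p5 = b.0 | 0 has moves -b-> p7
  p6 = 0 has moves ∅
  p7 = 0 | 0 has moves ∅
Reachable graph of Q (8 states):
  q0 = b.a.a.0 + b.(b.0 | b.0) has moves -b-> q1, -b-> q2
  q1 = a.a.0 has moves -a-> q3
  q2 = b.0 | b.0 has moves -b-> q4, -b-> q5
  q3 = a.0 has moves -a-> q6
  q4 = 0 | b.0 has moves -b-> q7
  q5 = b.0 | 0 has moves -b-> q7
  q6 = 0 has moves ∅
  q7 = 0 | 0 has moves ∅
Bisimilarity quotient blocks:
  B0 = {p0, q0}
  B1 = {p2, q2}
  B2 = {p4, p5, q4, q5}
  B3 = {p6, p7, q6, q7}
  B4 = {p1, q1}
  B5 = {p3, q3}
p0 ∈ B0, q0 ∈ B0 → same block

P ~ Q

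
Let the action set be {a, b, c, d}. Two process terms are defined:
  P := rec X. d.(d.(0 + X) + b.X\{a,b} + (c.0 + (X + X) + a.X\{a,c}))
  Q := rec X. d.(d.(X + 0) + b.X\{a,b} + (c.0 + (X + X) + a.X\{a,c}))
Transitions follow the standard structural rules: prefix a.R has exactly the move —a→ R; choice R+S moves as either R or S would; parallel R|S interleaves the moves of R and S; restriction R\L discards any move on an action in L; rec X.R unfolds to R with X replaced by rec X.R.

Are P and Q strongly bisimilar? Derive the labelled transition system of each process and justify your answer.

Reachable graph of P (14 states):
  m0 = rec X. d.(d.(0 + X) + b.X\{a,b} + (c.0 + (X + X) + a.X\{a,c})) has moves -d-> m1
  m1 = d.(0 + (rec X. d.(d.(0 + X) + b.X\{a,b} + (c.0 + (X + X) + a.X\{a,c})))) + b.(rec X. d.(d.(0 + X) + b.X\{a,b} + (c.0 + (X + X) + a.X\{a,c})))\{a,b} + (c.0 + ((rec X. d.(d.(0 + X) + b.X\{a,b} + (c.0 + (X + X) + a.X\{a,c}))) + (rec X. d.(d.(0 + X) + b.X\{a,b} + (c.0 + (X + X) + a.X\{a,c})))) + a.(rec X. d.(d.(0 + X) + b.X\{a,b} + (c.0 + (X + X) + a.X\{a,c})))\{a,c}) has moves -a-> m2, -b-> m3, -c-> m4, -d-> m1, -d-> m5
  m2 = (rec X. d.(d.(0 + X) + b.X\{a,b} + (c.0 + (X + X) + a.X\{a,c})))\{a,c} has moves -d-> m6
  m3 = (rec X. d.(d.(0 + X) + b.X\{a,b} + (c.0 + (X + X) + a.X\{a,c})))\{a,b} has moves -d-> m7
  m4 = 0 has moves deadlocked
  m5 = 0 + (rec X. d.(d.(0 + X) + b.X\{a,b} + (c.0 + (X + X) + a.X\{a,c}))) has moves -d-> m1
  m6 = (d.(0 + (rec X. d.(d.(0 + X) + b.X\{a,b} + (c.0 + (X + X) + a.X\{a,c})))) + b.(rec X. d.(d.(0 + X) + b.X\{a,b} + (c.0 + (X + X) + a.X\{a,c})))\{a,b} + (c.0 + ((rec X. d.(d.(0 + X) + b.X\{a,b} + (c.0 + (X + X) + a.X\{a,c}))) + (rec X. d.(d.(0 + X) + b.X\{a,b} + (c.0 + (X + X) + a.X\{a,c})))) + a.(rec X. d.(d.(0 + X) + b.X\{a,b} + (c.0 + (X + X) + a.X\{a,c})))\{a,c}))\{a,c} has moves -b-> m8, -d-> m6, -d-> m9
  m7 = (d.(0 + (rec X. d.(d.(0 + X) + b.X\{a,b} + (c.0 + (X + X) + a.X\{a,c})))) + b.(rec X. d.(d.(0 + X) + b.X\{a,b} + (c.0 + (X + X) + a.X\{a,c})))\{a,b} + (c.0 + ((rec X. d.(d.(0 + X) + b.X\{a,b} + (c.0 + (X + X) + a.X\{a,c}))) + (rec X. d.(d.(0 + X) + b.X\{a,b} + (c.0 + (X + X) + a.X\{a,c})))) + a.(rec X. d.(d.(0 + X) + b.X\{a,b} + (c.0 + (X + X) + a.X\{a,c})))\{a,c}))\{a,b} has moves -c-> m10, -d-> m11, -d-> m7
  m8 = (rec X. d.(d.(0 + X) + b.X\{a,b} + (c.0 + (X + X) + a.X\{a,c})))\{a,b}\{a,c} has moves -d-> m12
  m9 = (0 + (rec X. d.(d.(0 + X) + b.X\{a,b} + (c.0 + (X + X) + a.X\{a,c}))))\{a,c} has moves -d-> m6
  m10 = 0\{a,b} has moves deadlocked
  m11 = (0 + (rec X. d.(d.(0 + X) + b.X\{a,b} + (c.0 + (X + X) + a.X\{a,c}))))\{a,b} has moves -d-> m7
  m12 = (d.(0 + (rec X. d.(d.(0 + X) + b.X\{a,b} + (c.0 + (X + X) + a.X\{a,c})))) + b.(rec X. d.(d.(0 + X) + b.X\{a,b} + (c.0 + (X + X) + a.X\{a,c})))\{a,b} + (c.0 + ((rec X. d.(d.(0 + X) + b.X\{a,b} + (c.0 + (X + X) + a.X\{a,c}))) + (rec X. d.(d.(0 + X) + b.X\{a,b} + (c.0 + (X + X) + a.X\{a,c})))) + a.(rec X. d.(d.(0 + X) + b.X\{a,b} + (c.0 + (X + X) + a.X\{a,c})))\{a,c}))\{a,b}\{a,c} has moves -d-> m12, -d-> m13
  m13 = (0 + (rec X. d.(d.(0 + X) + b.X\{a,b} + (c.0 + (X + X) + a.X\{a,c}))))\{a,b}\{a,c} has moves -d-> m12
Reachable graph of Q (14 states):
  n0 = rec X. d.(d.(X + 0) + b.X\{a,b} + (c.0 + (X + X) + a.X\{a,c})) has moves -d-> n1
  n1 = d.((rec X. d.(d.(X + 0) + b.X\{a,b} + (c.0 + (X + X) + a.X\{a,c}))) + 0) + b.(rec X. d.(d.(X + 0) + b.X\{a,b} + (c.0 + (X + X) + a.X\{a,c})))\{a,b} + (c.0 + ((rec X. d.(d.(X + 0) + b.X\{a,b} + (c.0 + (X + X) + a.X\{a,c}))) + (rec X. d.(d.(X + 0) + b.X\{a,b} + (c.0 + (X + X) + a.X\{a,c})))) + a.(rec X. d.(d.(X + 0) + b.X\{a,b} + (c.0 + (X + X) + a.X\{a,c})))\{a,c}) has moves -a-> n2, -b-> n3, -c-> n4, -d-> n1, -d-> n5
  n2 = (rec X. d.(d.(X + 0) + b.X\{a,b} + (c.0 + (X + X) + a.X\{a,c})))\{a,c} has moves -d-> n6
  n3 = (rec X. d.(d.(X + 0) + b.X\{a,b} + (c.0 + (X + X) + a.X\{a,c})))\{a,b} has moves -d-> n7
  n4 = 0 has moves deadlocked
  n5 = (rec X. d.(d.(X + 0) + b.X\{a,b} + (c.0 + (X + X) + a.X\{a,c}))) + 0 has moves -d-> n1
  n6 = (d.((rec X. d.(d.(X + 0) + b.X\{a,b} + (c.0 + (X + X) + a.X\{a,c}))) + 0) + b.(rec X. d.(d.(X + 0) + b.X\{a,b} + (c.0 + (X + X) + a.X\{a,c})))\{a,b} + (c.0 + ((rec X. d.(d.(X + 0) + b.X\{a,b} + (c.0 + (X + X) + a.X\{a,c}))) + (rec X. d.(d.(X + 0) + b.X\{a,b} + (c.0 + (X + X) + a.X\{a,c})))) + a.(rec X. d.(d.(X + 0) + b.X\{a,b} + (c.0 + (X + X) + a.X\{a,c})))\{a,c}))\{a,c} has moves -b-> n8, -d-> n6, -d-> n9
  n7 = (d.((rec X. d.(d.(X + 0) + b.X\{a,b} + (c.0 + (X + X) + a.X\{a,c}))) + 0) + b.(rec X. d.(d.(X + 0) + b.X\{a,b} + (c.0 + (X + X) + a.X\{a,c})))\{a,b} + (c.0 + ((rec X. d.(d.(X + 0) + b.X\{a,b} + (c.0 + (X + X) + a.X\{a,c}))) + (rec X. d.(d.(X + 0) + b.X\{a,b} + (c.0 + (X + X) + a.X\{a,c})))) + a.(rec X. d.(d.(X + 0) + b.X\{a,b} + (c.0 + (X + X) + a.X\{a,c})))\{a,c}))\{a,b} has moves -c-> n10, -d-> n11, -d-> n7
  n8 = (rec X. d.(d.(X + 0) + b.X\{a,b} + (c.0 + (X + X) + a.X\{a,c})))\{a,b}\{a,c} has moves -d-> n12
  n9 = ((rec X. d.(d.(X + 0) + b.X\{a,b} + (c.0 + (X + X) + a.X\{a,c}))) + 0)\{a,c} has moves -d-> n6
  n10 = 0\{a,b} has moves deadlocked
  n11 = ((rec X. d.(d.(X + 0) + b.X\{a,b} + (c.0 + (X + X) + a.X\{a,c}))) + 0)\{a,b} has moves -d-> n7
  n12 = (d.((rec X. d.(d.(X + 0) + b.X\{a,b} + (c.0 + (X + X) + a.X\{a,c}))) + 0) + b.(rec X. d.(d.(X + 0) + b.X\{a,b} + (c.0 + (X + X) + a.X\{a,c})))\{a,b} + (c.0 + ((rec X. d.(d.(X + 0) + b.X\{a,b} + (c.0 + (X + X) + a.X\{a,c}))) + (rec X. d.(d.(X + 0) + b.X\{a,b} + (c.0 + (X + X) + a.X\{a,c})))) + a.(rec X. d.(d.(X + 0) + b.X\{a,b} + (c.0 + (X + X) + a.X\{a,c})))\{a,c}))\{a,b}\{a,c} has moves -d-> n12, -d-> n13
  n13 = ((rec X. d.(d.(X + 0) + b.X\{a,b} + (c.0 + (X + X) + a.X\{a,c}))) + 0)\{a,b}\{a,c} has moves -d-> n12
Coarsest stable partition (strong bisimilarity classes):
  B0 = {m0, m5, n0, n5}
  B1 = {m1, n1}
  B2 = {m10, m4, n10, n4}
  B3 = {m11, m3, n11, n3}
  B4 = {m7, n7}
  B5 = {m2, m9, n2, n9}
  B6 = {m6, n6}
  B7 = {m12, m13, m8, n12, n13, n8}
m0 ∈ B0, n0 ∈ B0 → same block

bisimilar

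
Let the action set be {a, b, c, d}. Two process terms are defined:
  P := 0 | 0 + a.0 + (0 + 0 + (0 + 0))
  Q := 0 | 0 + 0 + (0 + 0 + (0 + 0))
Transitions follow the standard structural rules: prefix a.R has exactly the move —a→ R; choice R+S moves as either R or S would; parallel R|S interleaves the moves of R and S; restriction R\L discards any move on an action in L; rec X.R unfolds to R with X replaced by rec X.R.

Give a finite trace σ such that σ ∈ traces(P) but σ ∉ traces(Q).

P's transition system — 2 states:
  m0 = 0 | 0 + a.0 + (0 + 0 + (0 + 0)) → ··a··> m1
  m1 = 0 → deadlocked
Q's transition system — 1 states:
  n0 = 0 | 0 + 0 + (0 + 0 + (0 + 0)) → deadlocked
Run σ = ⟨a⟩ on P: start {m0}
  [1] a ⇒ {m1}
  ✓ P
Run σ = ⟨a⟩ on Q: start {n0}
  [1] a ⇒ ∅  — Q cannot continue

a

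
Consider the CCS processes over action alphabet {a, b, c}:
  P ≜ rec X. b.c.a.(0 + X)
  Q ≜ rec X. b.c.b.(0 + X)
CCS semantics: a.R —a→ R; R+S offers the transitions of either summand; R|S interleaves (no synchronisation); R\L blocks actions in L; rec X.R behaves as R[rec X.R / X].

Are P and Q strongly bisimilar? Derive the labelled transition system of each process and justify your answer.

P's transition system — 4 states:
  s0 = rec X. b.c.a.(0 + X) ⊢ ··b··> s1
  s1 = c.a.(0 + (rec X. b.c.a.(0 + X))) ⊢ ··c··> s2
  s2 = a.(0 + (rec X. b.c.a.(0 + X))) ⊢ ··a··> s3
  s3 = 0 + (rec X. b.c.a.(0 + X)) ⊢ ··b··> s1
Q's transition system — 4 states:
  t0 = rec X. b.c.b.(0 + X) ⊢ ··b··> t1
  t1 = c.b.(0 + (rec X. b.c.b.(0 + X))) ⊢ ··c··> t2
  t2 = b.(0 + (rec X. b.c.b.(0 + X))) ⊢ ··b··> t3
  t3 = 0 + (rec X. b.c.b.(0 + X)) ⊢ ··b··> t1
Partition-refinement fixed point:
  B0 = {s0, s3}
  B1 = {s1}
  B2 = {s2}
  B3 = {t0, t3}
  B4 = {t1}
  B5 = {t2}
s0 ∈ B0, t0 ∈ B3 → different blocks

P ≁ Q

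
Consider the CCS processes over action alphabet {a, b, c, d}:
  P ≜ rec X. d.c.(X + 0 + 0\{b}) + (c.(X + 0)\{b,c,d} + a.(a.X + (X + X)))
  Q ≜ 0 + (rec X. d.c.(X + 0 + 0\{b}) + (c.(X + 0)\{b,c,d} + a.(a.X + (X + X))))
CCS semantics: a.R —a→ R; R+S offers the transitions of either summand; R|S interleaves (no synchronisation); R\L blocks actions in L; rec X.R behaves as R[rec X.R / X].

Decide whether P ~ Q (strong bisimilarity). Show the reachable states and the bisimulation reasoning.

YES

P's transition system — 7 states:
  s0 = rec X. d.c.(X + 0 + 0\{b}) + (c.(X + 0)\{b,c,d} + a.(a.X + (X + X))) | —a→ s1, —c→ s2, —d→ s3
  s1 = a.(rec X. d.c.(X + 0 + 0\{b}) + (c.(X + 0)\{b,c,d} + a.(a.X + (X + X)))) + ((rec X. d.c.(X + 0 + 0\{b}) + (c.(X + 0)\{b,c,d} + a.(a.X + (X + X)))) + (rec X. d.c.(X + 0 + 0\{b}) + (c.(X + 0)\{b,c,d} + a.(a.X + (X + X))))) | —a→ s0, —a→ s1, —c→ s2, —d→ s3
  s2 = ((rec X. d.c.(X + 0 + 0\{b}) + (c.(X + 0)\{b,c,d} + a.(a.X + (X + X)))) + 0)\{b,c,d} | —a→ s4
  s3 = c.((rec X. d.c.(X + 0 + 0\{b}) + (c.(X + 0)\{b,c,d} + a.(a.X + (X + X)))) + 0 + 0\{b}) | —c→ s5
  s4 = (a.(rec X. d.c.(X + 0 + 0\{b}) + (c.(X + 0)\{b,c,d} + a.(a.X + (X + X)))) + ((rec X. d.c.(X + 0 + 0\{b}) + (c.(X + 0)\{b,c,d} + a.(a.X + (X + X)))) + (rec X. d.c.(X + 0 + 0\{b}) + (c.(X + 0)\{b,c,d} + a.(a.X + (X + X))))))\{b,c,d} | —a→ s4, —a→ s6
  s5 = (rec X. d.c.(X + 0 + 0\{b}) + (c.(X + 0)\{b,c,d} + a.(a.X + (X + X)))) + 0 + 0\{b} | —a→ s1, —c→ s2, —d→ s3
  s6 = (rec X. d.c.(X + 0 + 0\{b}) + (c.(X + 0)\{b,c,d} + a.(a.X + (X + X))))\{b,c,d} | —a→ s4
Q's transition system — 8 states:
  t0 = 0 + (rec X. d.c.(X + 0 + 0\{b}) + (c.(X + 0)\{b,c,d} + a.(a.X + (X + X)))) | —a→ t1, —c→ t2, —d→ t3
  t1 = a.(rec X. d.c.(X + 0 + 0\{b}) + (c.(X + 0)\{b,c,d} + a.(a.X + (X + X)))) + ((rec X. d.c.(X + 0 + 0\{b}) + (c.(X + 0)\{b,c,d} + a.(a.X + (X + X)))) + (rec X. d.c.(X + 0 + 0\{b}) + (c.(X + 0)\{b,c,d} + a.(a.X + (X + X))))) | —a→ t1, —a→ t4, —c→ t2, —d→ t3
  t2 = ((rec X. d.c.(X + 0 + 0\{b}) + (c.(X + 0)\{b,c,d} + a.(a.X + (X + X)))) + 0)\{b,c,d} | —a→ t5
  t3 = c.((rec X. d.c.(X + 0 + 0\{b}) + (c.(X + 0)\{b,c,d} + a.(a.X + (X + X)))) + 0 + 0\{b}) | —c→ t6
  t4 = rec X. d.c.(X + 0 + 0\{b}) + (c.(X + 0)\{b,c,d} + a.(a.X + (X + X))) | —a→ t1, —c→ t2, —d→ t3
  t5 = (a.(rec X. d.c.(X + 0 + 0\{b}) + (c.(X + 0)\{b,c,d} + a.(a.X + (X + X)))) + ((rec X. d.c.(X + 0 + 0\{b}) + (c.(X + 0)\{b,c,d} + a.(a.X + (X + X)))) + (rec X. d.c.(X + 0 + 0\{b}) + (c.(X + 0)\{b,c,d} + a.(a.X + (X + X))))))\{b,c,d} | —a→ t5, —a→ t7
  t6 = (rec X. d.c.(X + 0 + 0\{b}) + (c.(X + 0)\{b,c,d} + a.(a.X + (X + X)))) + 0 + 0\{b} | —a→ t1, —c→ t2, —d→ t3
  t7 = (rec X. d.c.(X + 0 + 0\{b}) + (c.(X + 0)\{b,c,d} + a.(a.X + (X + X))))\{b,c,d} | —a→ t5
Bisimilarity quotient blocks:
  B0 = {s0, s1, s5, t0, t1, t4, t6}
  B1 = {s2, s4, s6, t2, t5, t7}
  B2 = {s3, t3}
s0 ∈ B0, t0 ∈ B0 → same block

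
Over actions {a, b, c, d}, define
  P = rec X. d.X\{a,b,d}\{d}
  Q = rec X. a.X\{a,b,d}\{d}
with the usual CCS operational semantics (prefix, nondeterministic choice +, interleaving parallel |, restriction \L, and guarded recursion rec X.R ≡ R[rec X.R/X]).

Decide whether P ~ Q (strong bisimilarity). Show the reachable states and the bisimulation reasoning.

P ≁ Q

LTS(P): 2 reachable states
  p0 = rec X. d.X\{a,b,d}\{d} → ··d··> p1
  p1 = (rec X. d.X\{a,b,d}\{d})\{a,b,d}\{d} → (no moves)
LTS(Q): 2 reachable states
  q0 = rec X. a.X\{a,b,d}\{d} → ··a··> q1
  q1 = (rec X. a.X\{a,b,d}\{d})\{a,b,d}\{d} → (no moves)
Coarsest stable partition (strong bisimilarity classes):
  B0 = {p0}
  B1 = {p1, q1}
  B2 = {q0}
p0 ∈ B0, q0 ∈ B2 → different blocks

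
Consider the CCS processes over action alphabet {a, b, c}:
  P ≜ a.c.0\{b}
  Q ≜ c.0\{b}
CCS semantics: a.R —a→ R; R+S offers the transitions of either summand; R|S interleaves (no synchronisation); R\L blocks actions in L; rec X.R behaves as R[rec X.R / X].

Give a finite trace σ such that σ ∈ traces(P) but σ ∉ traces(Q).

P's transition system — 3 states:
  u0 = a.c.0\{b} | ··a··> u1
  u1 = c.0\{b} | ··c··> u2
  u2 = 0\{b} | (no moves)
Q's transition system — 2 states:
  v0 = c.0\{b} | ··c··> v1
  v1 = 0\{b} | (no moves)
Executing a from P (initial set {u0}):
  after a @ step 1: {u1}
  ✓ P
Executing a from Q (initial set {v0}):
  after a @ step 1: ∅ (Q stuck)

a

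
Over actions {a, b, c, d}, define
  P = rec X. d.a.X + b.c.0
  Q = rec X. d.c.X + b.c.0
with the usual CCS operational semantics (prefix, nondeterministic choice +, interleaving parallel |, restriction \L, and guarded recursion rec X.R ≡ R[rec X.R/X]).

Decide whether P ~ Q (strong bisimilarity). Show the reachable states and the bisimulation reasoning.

P's transition system — 4 states:
  s0 = rec X. d.a.X + b.c.0 ⊢ --b--▸ s1, --d--▸ s2
  s1 = c.0 ⊢ --c--▸ s3
  s2 = a.(rec X. d.a.X + b.c.0) ⊢ --a--▸ s0
  s3 = 0 ⊢ deadlocked
Q's transition system — 4 states:
  t0 = rec X. d.c.X + b.c.0 ⊢ --b--▸ t1, --d--▸ t2
  t1 = c.0 ⊢ --c--▸ t3
  t2 = c.(rec X. d.c.X + b.c.0) ⊢ --c--▸ t0
  t3 = 0 ⊢ deadlocked
Partition-refinement fixed point:
  B0 = {s0}
  B1 = {s1, t1}
  B2 = {s3, t3}
  B3 = {s2}
  B4 = {t0}
  B5 = {t2}
s0 ∈ B0, t0 ∈ B4 → different blocks

P ≁ Q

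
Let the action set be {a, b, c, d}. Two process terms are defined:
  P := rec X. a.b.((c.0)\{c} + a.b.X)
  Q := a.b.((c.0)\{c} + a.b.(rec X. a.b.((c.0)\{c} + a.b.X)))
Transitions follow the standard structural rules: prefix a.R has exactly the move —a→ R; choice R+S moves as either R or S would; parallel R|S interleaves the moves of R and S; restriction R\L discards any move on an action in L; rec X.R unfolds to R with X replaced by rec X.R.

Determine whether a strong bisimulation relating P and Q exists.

P's transition system — 4 states:
  u0 = rec X. a.b.((c.0)\{c} + a.b.X) | —a→ u1
  u1 = b.((c.0)\{c} + a.b.(rec X. a.b.((c.0)\{c} + a.b.X))) | —b→ u2
  u2 = (c.0)\{c} + a.b.(rec X. a.b.((c.0)\{c} + a.b.X)) | —a→ u3
  u3 = b.(rec X. a.b.((c.0)\{c} + a.b.X)) | —b→ u0
Q's transition system — 5 states:
  v0 = a.b.((c.0)\{c} + a.b.(rec X. a.b.((c.0)\{c} + a.b.X))) | —a→ v1
  v1 = b.((c.0)\{c} + a.b.(rec X. a.b.((c.0)\{c} + a.b.X))) | —b→ v2
  v2 = (c.0)\{c} + a.b.(rec X. a.b.((c.0)\{c} + a.b.X)) | —a→ v3
  v3 = b.(rec X. a.b.((c.0)\{c} + a.b.X)) | —b→ v4
  v4 = rec X. a.b.((c.0)\{c} + a.b.X) | —a→ v1
Bisimilarity quotient blocks:
  B0 = {u0, u2, v0, v2, v4}
  B1 = {u1, u3, v1, v3}
u0 ∈ B0, v0 ∈ B0 → same block

bisimilar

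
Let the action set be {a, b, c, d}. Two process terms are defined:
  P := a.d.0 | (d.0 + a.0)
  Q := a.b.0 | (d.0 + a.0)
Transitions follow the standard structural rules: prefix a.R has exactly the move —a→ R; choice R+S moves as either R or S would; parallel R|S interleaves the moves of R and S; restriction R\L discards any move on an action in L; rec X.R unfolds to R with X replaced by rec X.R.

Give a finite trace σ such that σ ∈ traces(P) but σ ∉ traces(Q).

aad

P's transition system — 6 states:
  p0 = a.d.0 | (d.0 + a.0) ⊢ --a--▸ p1, --a--▸ p2, --d--▸ p1
  p1 = a.d.0 | 0 ⊢ --a--▸ p3
  p2 = d.0 | (d.0 + a.0) ⊢ --a--▸ p3, --d--▸ p3, --d--▸ p4
  p3 = d.0 | 0 ⊢ --d--▸ p5
  p4 = 0 | (d.0 + a.0) ⊢ --a--▸ p5, --d--▸ p5
  p5 = 0 | 0 ⊢ ∅
Q's transition system — 6 states:
  q0 = a.b.0 | (d.0 + a.0) ⊢ --a--▸ q1, --a--▸ q2, --d--▸ q1
  q1 = a.b.0 | 0 ⊢ --a--▸ q3
  q2 = b.0 | (d.0 + a.0) ⊢ --a--▸ q3, --b--▸ q4, --d--▸ q3
  q3 = b.0 | 0 ⊢ --b--▸ q5
  q4 = 0 | (d.0 + a.0) ⊢ --a--▸ q5, --d--▸ q5
  q5 = 0 | 0 ⊢ ∅
Trace ⟨aad⟩ through P, begin at {p0}:
  after a @ step 1: {p1, p2}
  after a @ step 2: {p3}
  after d @ step 3: {p5}
  P completes σ.
Trace ⟨aad⟩ through Q, begin at {q0}:
  after a @ step 1: {q1, q2}
  after a @ step 2: {q3}
  after d @ step 3: no successor for Q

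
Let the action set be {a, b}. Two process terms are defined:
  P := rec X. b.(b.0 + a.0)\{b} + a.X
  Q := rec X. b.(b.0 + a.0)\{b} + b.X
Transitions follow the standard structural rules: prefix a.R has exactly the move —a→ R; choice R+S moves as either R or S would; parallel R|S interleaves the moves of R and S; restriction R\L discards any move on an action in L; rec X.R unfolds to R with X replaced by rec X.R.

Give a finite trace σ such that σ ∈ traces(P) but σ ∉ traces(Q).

LTS(P): 3 reachable states
  s0 = rec X. b.(b.0 + a.0)\{b} + a.X ⊢ --a--▸ s0, --b--▸ s1
  s1 = (b.0 + a.0)\{b} ⊢ --a--▸ s2
  s2 = 0\{b} ⊢ deadlocked
LTS(Q): 3 reachable states
  t0 = rec X. b.(b.0 + a.0)\{b} + b.X ⊢ --b--▸ t0, --b--▸ t1
  t1 = (b.0 + a.0)\{b} ⊢ --a--▸ t2
  t2 = 0\{b} ⊢ deadlocked
Run σ = ⟨a⟩ on P: start {s0}
  step 1 (a): {s0}
  — P admits the full trace.
Run σ = ⟨a⟩ on Q: start {t0}
  step 1 (a): ∅ (Q stuck)

a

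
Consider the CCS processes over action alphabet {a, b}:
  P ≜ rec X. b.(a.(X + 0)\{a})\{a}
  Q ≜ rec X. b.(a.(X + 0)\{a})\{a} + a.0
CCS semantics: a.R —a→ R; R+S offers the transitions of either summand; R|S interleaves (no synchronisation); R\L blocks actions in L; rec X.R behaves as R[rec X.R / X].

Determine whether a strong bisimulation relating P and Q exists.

P ≁ Q

Reachable graph of P (2 states):
  p0 = rec X. b.(a.(X + 0)\{a})\{a} has moves --b--▸ p1
  p1 = (a.((rec X. b.(a.(X + 0)\{a})\{a}) + 0)\{a})\{a} has moves (no moves)
Reachable graph of Q (3 states):
  q0 = rec X. b.(a.(X + 0)\{a})\{a} + a.0 has moves --a--▸ q1, --b--▸ q2
  q1 = 0 has moves (no moves)
  q2 = (a.((rec X. b.(a.(X + 0)\{a})\{a} + a.0) + 0)\{a})\{a} has moves (no moves)
Partition-refinement fixed point:
  B0 = {p0}
  B1 = {p1, q1, q2}
  B2 = {q0}
p0 ∈ B0, q0 ∈ B2 → different blocks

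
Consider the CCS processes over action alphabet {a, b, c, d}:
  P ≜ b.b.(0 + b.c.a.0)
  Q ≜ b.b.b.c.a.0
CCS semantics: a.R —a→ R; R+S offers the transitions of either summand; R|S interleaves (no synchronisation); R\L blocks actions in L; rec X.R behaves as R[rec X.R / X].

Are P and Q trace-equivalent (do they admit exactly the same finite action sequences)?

YES

LTS(P): 6 reachable states
  s0 = b.b.(0 + b.c.a.0) ⊢ —b→ s1
  s1 = b.(0 + b.c.a.0) ⊢ —b→ s2
  s2 = 0 + b.c.a.0 ⊢ —b→ s3
  s3 = c.a.0 ⊢ —c→ s4
  s4 = a.0 ⊢ —a→ s5
  s5 = 0 ⊢ (no moves)
LTS(Q): 6 reachable states
  t0 = b.b.b.c.a.0 ⊢ —b→ t1
  t1 = b.b.c.a.0 ⊢ —b→ t2
  t2 = b.c.a.0 ⊢ —b→ t3
  t3 = c.a.0 ⊢ —c→ t4
  t4 = a.0 ⊢ —a→ t5
  t5 = 0 ⊢ (no moves)
Coarsest stable partition (strong bisimilarity classes):
  B0 = {s0, t0}
  B1 = {s1, t1}
  B2 = {s2, t2}
  B3 = {s3, t3}
  B4 = {s4, t4}
  B5 = {s5, t5}
s0 ∈ B0, t0 ∈ B0 → same block
Bisimilar ⇒ trace-equivalent.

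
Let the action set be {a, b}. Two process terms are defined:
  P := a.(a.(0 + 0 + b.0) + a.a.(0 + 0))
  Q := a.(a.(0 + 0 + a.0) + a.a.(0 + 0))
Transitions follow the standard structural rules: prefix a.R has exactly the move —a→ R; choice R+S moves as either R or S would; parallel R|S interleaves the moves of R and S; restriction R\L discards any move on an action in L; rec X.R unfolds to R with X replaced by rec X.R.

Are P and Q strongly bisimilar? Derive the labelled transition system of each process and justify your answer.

LTS(P): 6 reachable states
  s0 = a.(a.(0 + 0 + b.0) + a.a.(0 + 0)) ⊢ =a=> s1
  s1 = a.(0 + 0 + b.0) + a.a.(0 + 0) ⊢ =a=> s2, =a=> s3
  s2 = 0 + 0 + b.0 ⊢ =b=> s4
  s3 = a.(0 + 0) ⊢ =a=> s5
  s4 = 0 ⊢ deadlocked
  s5 = 0 + 0 ⊢ deadlocked
LTS(Q): 6 reachable states
  t0 = a.(a.(0 + 0 + a.0) + a.a.(0 + 0)) ⊢ =a=> t1
  t1 = a.(0 + 0 + a.0) + a.a.(0 + 0) ⊢ =a=> t2, =a=> t3
  t2 = 0 + 0 + a.0 ⊢ =a=> t4
  t3 = a.(0 + 0) ⊢ =a=> t5
  t4 = 0 ⊢ deadlocked
  t5 = 0 + 0 ⊢ deadlocked
Bisimilarity quotient blocks:
  B0 = {s0}
  B1 = {s1}
  B2 = {s2}
  B3 = {s4, s5, t4, t5}
  B4 = {s3, t2, t3}
  B5 = {t0}
  B6 = {t1}
s0 ∈ B0, t0 ∈ B5 → different blocks

P ≁ Q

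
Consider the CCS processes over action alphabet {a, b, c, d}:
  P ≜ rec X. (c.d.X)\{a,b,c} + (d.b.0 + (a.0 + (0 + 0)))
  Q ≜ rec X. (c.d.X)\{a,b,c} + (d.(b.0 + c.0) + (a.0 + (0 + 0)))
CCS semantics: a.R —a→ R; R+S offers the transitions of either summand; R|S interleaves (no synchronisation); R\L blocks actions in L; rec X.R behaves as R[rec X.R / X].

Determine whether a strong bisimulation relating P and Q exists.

LTS(P): 3 reachable states
  s0 = rec X. (c.d.X)\{a,b,c} + (d.b.0 + (a.0 + (0 + 0))) :: ··a··> s1, ··d··> s2
  s1 = 0 :: stopped
  s2 = b.0 :: ··b··> s1
LTS(Q): 3 reachable states
  t0 = rec X. (c.d.X)\{a,b,c} + (d.(b.0 + c.0) + (a.0 + (0 + 0))) :: ··a··> t1, ··d··> t2
  t1 = 0 :: stopped
  t2 = b.0 + c.0 :: ··b··> t1, ··c··> t1
Coarsest stable partition (strong bisimilarity classes):
  B0 = {s0}
  B1 = {s1, t1}
  B2 = {s2}
  B3 = {t0}
  B4 = {t2}
s0 ∈ B0, t0 ∈ B3 → different blocks

NO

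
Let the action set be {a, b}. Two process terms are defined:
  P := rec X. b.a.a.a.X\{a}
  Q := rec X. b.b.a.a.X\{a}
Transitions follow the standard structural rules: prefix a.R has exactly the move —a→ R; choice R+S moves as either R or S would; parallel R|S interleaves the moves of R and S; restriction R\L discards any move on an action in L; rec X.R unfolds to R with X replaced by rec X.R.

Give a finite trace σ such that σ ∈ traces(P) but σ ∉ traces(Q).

ba

LTS(P): 6 reachable states
  s0 = rec X. b.a.a.a.X\{a} ⊢ -b-> s1
  s1 = a.a.a.(rec X. b.a.a.a.X\{a})\{a} ⊢ -a-> s2
  s2 = a.a.(rec X. b.a.a.a.X\{a})\{a} ⊢ -a-> s3
  s3 = a.(rec X. b.a.a.a.X\{a})\{a} ⊢ -a-> s4
  s4 = (rec X. b.a.a.a.X\{a})\{a} ⊢ -b-> s5
  s5 = (a.a.a.(rec X. b.a.a.a.X\{a})\{a})\{a} ⊢ stopped
LTS(Q): 7 reachable states
  t0 = rec X. b.b.a.a.X\{a} ⊢ -b-> t1
  t1 = b.a.a.(rec X. b.b.a.a.X\{a})\{a} ⊢ -b-> t2
  t2 = a.a.(rec X. b.b.a.a.X\{a})\{a} ⊢ -a-> t3
  t3 = a.(rec X. b.b.a.a.X\{a})\{a} ⊢ -a-> t4
  t4 = (rec X. b.b.a.a.X\{a})\{a} ⊢ -b-> t5
  t5 = (b.a.a.(rec X. b.b.a.a.X\{a})\{a})\{a} ⊢ -b-> t6
  t6 = (a.a.(rec X. b.b.a.a.X\{a})\{a})\{a} ⊢ stopped
Executing ba from P (initial set {s0}):
  step 1 (b): {s1}
  step 2 (a): {s2}
  P completes σ.
Executing ba from Q (initial set {t0}):
  step 1 (b): {t1}
  step 2 (a): ∅ (Q stuck)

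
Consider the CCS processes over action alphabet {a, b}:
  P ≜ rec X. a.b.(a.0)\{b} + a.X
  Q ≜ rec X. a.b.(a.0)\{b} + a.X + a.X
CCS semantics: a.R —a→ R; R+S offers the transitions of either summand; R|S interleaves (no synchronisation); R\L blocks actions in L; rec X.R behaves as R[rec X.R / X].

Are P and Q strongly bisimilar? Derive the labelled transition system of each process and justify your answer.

bisimilar

LTS(P): 4 reachable states
  u0 = rec X. a.b.(a.0)\{b} + a.X | --a--▸ u0, --a--▸ u1
  u1 = b.(a.0)\{b} | --b--▸ u2
  u2 = (a.0)\{b} | --a--▸ u3
  u3 = 0\{b} | ·
LTS(Q): 4 reachable states
  v0 = rec X. a.b.(a.0)\{b} + a.X + a.X | --a--▸ v0, --a--▸ v1
  v1 = b.(a.0)\{b} | --b--▸ v2
  v2 = (a.0)\{b} | --a--▸ v3
  v3 = 0\{b} | ·
Coarsest stable partition (strong bisimilarity classes):
  B0 = {u0, v0}
  B1 = {u1, v1}
  B2 = {u2, v2}
  B3 = {u3, v3}
u0 ∈ B0, v0 ∈ B0 → same block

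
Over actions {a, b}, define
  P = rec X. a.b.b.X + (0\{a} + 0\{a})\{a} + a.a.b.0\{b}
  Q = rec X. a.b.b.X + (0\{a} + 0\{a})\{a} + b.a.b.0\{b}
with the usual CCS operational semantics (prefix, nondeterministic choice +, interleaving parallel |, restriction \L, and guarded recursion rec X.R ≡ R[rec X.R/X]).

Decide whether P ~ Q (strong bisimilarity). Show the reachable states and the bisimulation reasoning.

P ≁ Q

P's transition system — 6 states:
  p0 = rec X. a.b.b.X + (0\{a} + 0\{a})\{a} + a.a.b.0\{b} :: ··a··> p1, ··a··> p2
  p1 = a.b.0\{b} :: ··a··> p3
  p2 = b.b.(rec X. a.b.b.X + (0\{a} + 0\{a})\{a} + a.a.b.0\{b}) :: ··b··> p4
  p3 = b.0\{b} :: ··b··> p5
  p4 = b.(rec X. a.b.b.X + (0\{a} + 0\{a})\{a} + a.a.b.0\{b}) :: ··b··> p0
  p5 = 0\{b} :: stopped
Q's transition system — 6 states:
  q0 = rec X. a.b.b.X + (0\{a} + 0\{a})\{a} + b.a.b.0\{b} :: ··a··> q1, ··b··> q2
  q1 = b.b.(rec X. a.b.b.X + (0\{a} + 0\{a})\{a} + b.a.b.0\{b}) :: ··b··> q3
  q2 = a.b.0\{b} :: ··a··> q4
  q3 = b.(rec X. a.b.b.X + (0\{a} + 0\{a})\{a} + b.a.b.0\{b}) :: ··b··> q0
  q4 = b.0\{b} :: ··b··> q5
  q5 = 0\{b} :: stopped
Bisimilarity quotient blocks:
  B0 = {p0}
  B1 = {p2}
  B2 = {p4}
  B3 = {p1, q2}
  B4 = {p3, q4}
  B5 = {p5, q5}
  B6 = {q0}
  B7 = {q1}
  B8 = {q3}
p0 ∈ B0, q0 ∈ B6 → different blocks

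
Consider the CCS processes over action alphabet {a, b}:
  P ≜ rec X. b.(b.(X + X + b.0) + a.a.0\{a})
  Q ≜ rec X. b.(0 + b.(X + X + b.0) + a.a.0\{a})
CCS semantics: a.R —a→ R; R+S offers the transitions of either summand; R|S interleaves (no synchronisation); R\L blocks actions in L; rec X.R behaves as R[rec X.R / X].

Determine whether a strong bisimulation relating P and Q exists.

P's transition system — 6 states:
  p0 = rec X. b.(b.(X + X + b.0) + a.a.0\{a}) | =b=> p1
  p1 = b.((rec X. b.(b.(X + X + b.0) + a.a.0\{a})) + (rec X. b.(b.(X + X + b.0) + a.a.0\{a})) + b.0) + a.a.0\{a} | =a=> p2, =b=> p3
  p2 = a.0\{a} | =a=> p4
  p3 = (rec X. b.(b.(X + X + b.0) + a.a.0\{a})) + (rec X. b.(b.(X + X + b.0) + a.a.0\{a})) + b.0 | =b=> p1, =b=> p5
  p4 = 0\{a} | stopped
  p5 = 0 | stopped
Q's transition system — 6 states:
  q0 = rec X. b.(0 + b.(X + X + b.0) + a.a.0\{a}) | =b=> q1
  q1 = 0 + b.((rec X. b.(0 + b.(X + X + b.0) + a.a.0\{a})) + (rec X. b.(0 + b.(X + X + b.0) + a.a.0\{a})) + b.0) + a.a.0\{a} | =a=> q2, =b=> q3
  q2 = a.0\{a} | =a=> q4
  q3 = (rec X. b.(0 + b.(X + X + b.0) + a.a.0\{a})) + (rec X. b.(0 + b.(X + X + b.0) + a.a.0\{a})) + b.0 | =b=> q1, =b=> q5
  q4 = 0\{a} | stopped
  q5 = 0 | stopped
Coarsest stable partition (strong bisimilarity classes):
  B0 = {p0, q0}
  B1 = {p1, q1}
  B2 = {p2, q2}
  B3 = {p4, p5, q4, q5}
  B4 = {p3, q3}
p0 ∈ B0, q0 ∈ B0 → same block

YES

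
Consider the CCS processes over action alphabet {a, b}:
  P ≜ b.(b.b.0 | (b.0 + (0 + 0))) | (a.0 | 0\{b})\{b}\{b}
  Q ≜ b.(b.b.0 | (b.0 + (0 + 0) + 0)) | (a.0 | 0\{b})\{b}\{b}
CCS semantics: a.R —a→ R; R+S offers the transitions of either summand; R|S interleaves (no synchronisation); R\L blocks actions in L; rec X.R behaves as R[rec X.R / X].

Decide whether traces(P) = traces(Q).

P's transition system — 14 states:
  s0 = b.(b.b.0 | (b.0 + (0 + 0))) | (a.0 | 0\{b})\{b}\{b} → ··a··> s1, ··b··> s2
  s1 = b.(b.b.0 | (b.0 + (0 + 0))) | (0 | 0\{b})\{b}\{b} → ··b··> s3
  s2 = b.b.0 | (b.0 + (0 + 0)) | (a.0 | 0\{b})\{b}\{b} → ··a··> s3, ··b··> s4, ··b··> s5
  s3 = b.b.0 | (b.0 + (0 + 0)) | (0 | 0\{b})\{b}\{b} → ··b··> s6, ··b··> s7
  s4 = b.0 | (b.0 + (0 + 0)) | (a.0 | 0\{b})\{b}\{b} → ··a··> s6, ··b··> s8, ··b··> s9
  s5 = b.b.0 | 0 | (a.0 | 0\{b})\{b}\{b} → ··a··> s7, ··b··> s9
  s6 = b.0 | (b.0 + (0 + 0)) | (0 | 0\{b})\{b}\{b} → ··b··> s10, ··b··> s11
  s7 = b.b.0 | 0 | (0 | 0\{b})\{b}\{b} → ··b··> s11
  s8 = 0 | (b.0 + (0 + 0)) | (a.0 | 0\{b})\{b}\{b} → ··a··> s10, ··b··> s12
  s9 = b.0 | 0 | (a.0 | 0\{b})\{b}\{b} → ··a··> s11, ··b··> s12
  s10 = 0 | (b.0 + (0 + 0)) | (0 | 0\{b})\{b}\{b} → ··b··> s13
  s11 = b.0 | 0 | (0 | 0\{b})\{b}\{b} → ··b··> s13
  s12 = 0 | 0 | (a.0 | 0\{b})\{b}\{b} → ··a··> s13
  s13 = 0 | 0 | (0 | 0\{b})\{b}\{b} → stopped
Q's transition system — 14 states:
  t0 = b.(b.b.0 | (b.0 + (0 + 0) + 0)) | (a.0 | 0\{b})\{b}\{b} → ··a··> t1, ··b··> t2
  t1 = b.(b.b.0 | (b.0 + (0 + 0) + 0)) | (0 | 0\{b})\{b}\{b} → ··b··> t3
  t2 = b.b.0 | (b.0 + (0 + 0) + 0) | (a.0 | 0\{b})\{b}\{b} → ··a··> t3, ··b··> t4, ··b··> t5
  t3 = b.b.0 | (b.0 + (0 + 0) + 0) | (0 | 0\{b})\{b}\{b} → ··b··> t6, ··b··> t7
  t4 = b.0 | (b.0 + (0 + 0) + 0) | (a.0 | 0\{b})\{b}\{b} → ··a··> t6, ··b··> t8, ··b··> t9
  t5 = b.b.0 | 0 | (a.0 | 0\{b})\{b}\{b} → ··a··> t7, ··b··> t9
  t6 = b.0 | (b.0 + (0 + 0) + 0) | (0 | 0\{b})\{b}\{b} → ··b··> t10, ··b··> t11
  t7 = b.b.0 | 0 | (0 | 0\{b})\{b}\{b} → ··b··> t11
  t8 = 0 | (b.0 + (0 + 0) + 0) | (a.0 | 0\{b})\{b}\{b} → ··a··> t10, ··b··> t12
  t9 = b.0 | 0 | (a.0 | 0\{b})\{b}\{b} → ··a··> t11, ··b··> t12
  t10 = 0 | (b.0 + (0 + 0) + 0) | (0 | 0\{b})\{b}\{b} → ··b··> t13
  t11 = b.0 | 0 | (0 | 0\{b})\{b}\{b} → ··b··> t13
  t12 = 0 | 0 | (a.0 | 0\{b})\{b}\{b} → ··a··> t13
  t13 = 0 | 0 | (0 | 0\{b})\{b}\{b} → stopped
Partition-refinement fixed point:
  B0 = {s0, t0}
  B1 = {s2, t2}
  B2 = {s4, s5, t4, t5}
  B3 = {s6, s7, t6, t7}
  B4 = {s10, s11, t10, t11}
  B5 = {s13, t13}
  B6 = {s8, s9, t8, t9}
  B7 = {s12, t12}
  B8 = {s3, t3}
  B9 = {s1, t1}
s0 ∈ B0, t0 ∈ B0 → same block
Bisimilar ⇒ trace-equivalent.

YES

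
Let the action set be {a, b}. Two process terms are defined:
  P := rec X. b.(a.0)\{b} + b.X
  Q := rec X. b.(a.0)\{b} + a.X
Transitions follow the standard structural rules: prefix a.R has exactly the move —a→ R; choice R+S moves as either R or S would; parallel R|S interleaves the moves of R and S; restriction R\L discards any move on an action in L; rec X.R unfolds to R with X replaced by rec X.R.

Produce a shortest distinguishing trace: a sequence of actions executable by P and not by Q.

bb

P's transition system — 3 states:
  u0 = rec X. b.(a.0)\{b} + b.X ⊢ --b--▸ u0, --b--▸ u1
  u1 = (a.0)\{b} ⊢ --a--▸ u2
  u2 = 0\{b} ⊢ ·
Q's transition system — 3 states:
  v0 = rec X. b.(a.0)\{b} + a.X ⊢ --a--▸ v0, --b--▸ v1
  v1 = (a.0)\{b} ⊢ --a--▸ v2
  v2 = 0\{b} ⊢ ·
Executing bb from P (initial set {u0}):
  [1] b ⇒ {u0, u1}
  [2] b ⇒ {u0, u1}
  ✓ P
Executing bb from Q (initial set {v0}):
  [1] b ⇒ {v1}
  [2] b ⇒ ∅ (Q stuck)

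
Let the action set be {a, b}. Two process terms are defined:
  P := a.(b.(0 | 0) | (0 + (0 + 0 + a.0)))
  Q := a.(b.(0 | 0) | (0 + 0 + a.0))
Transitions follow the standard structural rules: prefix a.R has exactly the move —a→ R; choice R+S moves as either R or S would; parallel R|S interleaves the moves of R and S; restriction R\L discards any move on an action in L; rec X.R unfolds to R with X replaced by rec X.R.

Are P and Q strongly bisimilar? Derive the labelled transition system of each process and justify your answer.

LTS(P): 5 reachable states
  p0 = a.(b.(0 | 0) | (0 + (0 + 0 + a.0))) has moves ··a··> p1
  p1 = b.(0 | 0) | (0 + (0 + 0 + a.0)) has moves ··a··> p2, ··b··> p3
  p2 = b.(0 | 0) | 0 has moves ··b··> p4
  p3 = 0 | 0 | (0 + (0 + 0 + a.0)) has moves ··a··> p4
  p4 = 0 | 0 | 0 has moves ∅
LTS(Q): 5 reachable states
  q0 = a.(b.(0 | 0) | (0 + 0 + a.0)) has moves ··a··> q1
  q1 = b.(0 | 0) | (0 + 0 + a.0) has moves ··a··> q2, ··b··> q3
  q2 = b.(0 | 0) | 0 has moves ··b··> q4
  q3 = 0 | 0 | (0 + 0 + a.0) has moves ··a··> q4
  q4 = 0 | 0 | 0 has moves ∅
Coarsest stable partition (strong bisimilarity classes):
  B0 = {p0, q0}
  B1 = {p1, q1}
  B2 = {p3, q3}
  B3 = {p4, q4}
  B4 = {p2, q2}
p0 ∈ B0, q0 ∈ B0 → same block

YES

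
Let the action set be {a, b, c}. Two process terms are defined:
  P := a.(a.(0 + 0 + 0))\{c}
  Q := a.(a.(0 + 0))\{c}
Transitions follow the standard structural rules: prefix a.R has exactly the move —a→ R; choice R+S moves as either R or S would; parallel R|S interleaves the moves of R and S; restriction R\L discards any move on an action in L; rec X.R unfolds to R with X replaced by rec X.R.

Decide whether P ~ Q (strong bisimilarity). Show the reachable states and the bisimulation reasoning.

Reachable graph of P (3 states):
  u0 = a.(a.(0 + 0 + 0))\{c} | =a=> u1
  u1 = (a.(0 + 0 + 0))\{c} | =a=> u2
  u2 = (0 + 0 + 0)\{c} | ∅
Reachable graph of Q (3 states):
  v0 = a.(a.(0 + 0))\{c} | =a=> v1
  v1 = (a.(0 + 0))\{c} | =a=> v2
  v2 = (0 + 0)\{c} | ∅
Partition-refinement fixed point:
  B0 = {u0, v0}
  B1 = {u1, v1}
  B2 = {u2, v2}
u0 ∈ B0, v0 ∈ B0 → same block

bisimilar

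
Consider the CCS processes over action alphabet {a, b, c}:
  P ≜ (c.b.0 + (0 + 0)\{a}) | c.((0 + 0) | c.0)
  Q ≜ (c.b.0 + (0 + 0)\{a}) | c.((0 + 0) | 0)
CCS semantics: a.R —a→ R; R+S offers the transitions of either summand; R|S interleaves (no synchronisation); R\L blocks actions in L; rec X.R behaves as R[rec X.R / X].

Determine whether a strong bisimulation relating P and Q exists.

NO

LTS(P): 9 reachable states
  m0 = (c.b.0 + (0 + 0)\{a}) | c.((0 + 0) | c.0) has moves ··c··> m1, ··c··> m2
  m1 = (c.b.0 + (0 + 0)\{a}) | ((0 + 0) | c.0) has moves ··c··> m3, ··c··> m4
  m2 = b.0 | c.((0 + 0) | c.0) has moves ··b··> m5, ··c··> m4
  m3 = (c.b.0 + (0 + 0)\{a}) | ((0 + 0) | 0) has moves ··c··> m6
  m4 = b.0 | ((0 + 0) | c.0) has moves ··b··> m7, ··c··> m6
  m5 = 0 | c.((0 + 0) | c.0) has moves ··c··> m7
  m6 = b.0 | ((0 + 0) | 0) has moves ··b··> m8
  m7 = 0 | ((0 + 0) | c.0) has moves ··c··> m8
  m8 = 0 | ((0 + 0) | 0) has moves deadlocked
LTS(Q): 6 reachable states
  n0 = (c.b.0 + (0 + 0)\{a}) | c.((0 + 0) | 0) has moves ··c··> n1, ··c··> n2
  n1 = (c.b.0 + (0 + 0)\{a}) | ((0 + 0) | 0) has moves ··c··> n3
  n2 = b.0 | c.((0 + 0) | 0) has moves ··b··> n4, ··c··> n3
  n3 = b.0 | ((0 + 0) | 0) has moves ··b··> n5
  n4 = 0 | c.((0 + 0) | 0) has moves ··c··> n5
  n5 = 0 | ((0 + 0) | 0) has moves deadlocked
Bisimilarity quotient blocks:
  B0 = {m0}
  B1 = {m1, n0}
  B2 = {m4, n2}
  B3 = {m6, n3}
  B4 = {m8, n5}
  B5 = {m7, n4}
  B6 = {m3, n1}
  B7 = {m2}
  B8 = {m5}
m0 ∈ B0, n0 ∈ B1 → different blocks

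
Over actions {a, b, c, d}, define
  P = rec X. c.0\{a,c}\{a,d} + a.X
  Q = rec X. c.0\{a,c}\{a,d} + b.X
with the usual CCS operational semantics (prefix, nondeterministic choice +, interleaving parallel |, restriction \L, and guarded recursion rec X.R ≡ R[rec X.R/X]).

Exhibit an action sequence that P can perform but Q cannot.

a

P's transition system — 2 states:
  p0 = rec X. c.0\{a,c}\{a,d} + a.X ⊢ ··a··> p0, ··c··> p1
  p1 = 0\{a,c}\{a,d} ⊢ deadlocked
Q's transition system — 2 states:
  q0 = rec X. c.0\{a,c}\{a,d} + b.X ⊢ ··b··> q0, ··c··> q1
  q1 = 0\{a,c}\{a,d} ⊢ deadlocked
Run σ = ⟨a⟩ on P: start {p0}
  after a @ step 1: {p0}
  ✓ P
Run σ = ⟨a⟩ on Q: start {q0}
  after a @ step 1: ∅ (Q stuck)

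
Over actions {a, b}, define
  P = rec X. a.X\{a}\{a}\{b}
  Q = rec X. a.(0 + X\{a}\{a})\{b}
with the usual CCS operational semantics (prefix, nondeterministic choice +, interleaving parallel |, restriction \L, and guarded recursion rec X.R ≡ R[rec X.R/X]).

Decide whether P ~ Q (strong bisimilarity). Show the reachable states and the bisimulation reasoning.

LTS(P): 2 reachable states
  p0 = rec X. a.X\{a}\{a}\{b} | —a→ p1
  p1 = (rec X. a.X\{a}\{a}\{b})\{a}\{a}\{b} | (no moves)
LTS(Q): 2 reachable states
  q0 = rec X. a.(0 + X\{a}\{a})\{b} | —a→ q1
  q1 = (0 + (rec X. a.(0 + X\{a}\{a})\{b})\{a}\{a})\{b} | (no moves)
Coarsest stable partition (strong bisimilarity classes):
  B0 = {p0, q0}
  B1 = {p1, q1}
p0 ∈ B0, q0 ∈ B0 → same block

YES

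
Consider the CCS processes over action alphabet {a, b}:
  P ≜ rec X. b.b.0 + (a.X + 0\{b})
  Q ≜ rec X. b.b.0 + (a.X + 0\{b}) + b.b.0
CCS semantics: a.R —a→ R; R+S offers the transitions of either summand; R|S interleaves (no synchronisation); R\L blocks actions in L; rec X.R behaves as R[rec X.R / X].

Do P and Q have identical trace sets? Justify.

YES

Reachable graph of P (3 states):
  p0 = rec X. b.b.0 + (a.X + 0\{b}) → -a-> p0, -b-> p1
  p1 = b.0 → -b-> p2
  p2 = 0 → ·
Reachable graph of Q (3 states):
  q0 = rec X. b.b.0 + (a.X + 0\{b}) + b.b.0 → -a-> q0, -b-> q1
  q1 = b.0 → -b-> q2
  q2 = 0 → ·
Bisimilarity quotient blocks:
  B0 = {p0, q0}
  B1 = {p1, q1}
  B2 = {p2, q2}
p0 ∈ B0, q0 ∈ B0 → same block
Bisimilar ⇒ trace-equivalent.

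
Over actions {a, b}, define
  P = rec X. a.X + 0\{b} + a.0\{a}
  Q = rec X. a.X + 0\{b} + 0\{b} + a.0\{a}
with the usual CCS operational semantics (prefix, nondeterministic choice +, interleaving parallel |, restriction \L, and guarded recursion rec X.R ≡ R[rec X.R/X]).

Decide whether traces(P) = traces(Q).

Reachable graph of P (2 states):
  m0 = rec X. a.X + 0\{b} + a.0\{a} :: -a-> m0, -a-> m1
  m1 = 0\{a} :: ·
Reachable graph of Q (2 states):
  n0 = rec X. a.X + 0\{b} + 0\{b} + a.0\{a} :: -a-> n0, -a-> n1
  n1 = 0\{a} :: ·
Partition-refinement fixed point:
  B0 = {m0, n0}
  B1 = {m1, n1}
m0 ∈ B0, n0 ∈ B0 → same block
Bisimilar ⇒ trace-equivalent.

YES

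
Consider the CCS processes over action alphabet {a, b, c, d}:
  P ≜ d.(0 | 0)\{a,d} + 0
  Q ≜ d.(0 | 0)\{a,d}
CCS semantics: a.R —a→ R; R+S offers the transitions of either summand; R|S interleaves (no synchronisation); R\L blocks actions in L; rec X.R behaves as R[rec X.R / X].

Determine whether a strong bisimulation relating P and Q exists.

bisimilar

P's transition system — 2 states:
  s0 = d.(0 | 0)\{a,d} + 0 has moves —d→ s1
  s1 = (0 | 0)\{a,d} has moves (no moves)
Q's transition system — 2 states:
  t0 = d.(0 | 0)\{a,d} has moves —d→ t1
  t1 = (0 | 0)\{a,d} has moves (no moves)
Bisimilarity quotient blocks:
  B0 = {s0, t0}
  B1 = {s1, t1}
s0 ∈ B0, t0 ∈ B0 → same block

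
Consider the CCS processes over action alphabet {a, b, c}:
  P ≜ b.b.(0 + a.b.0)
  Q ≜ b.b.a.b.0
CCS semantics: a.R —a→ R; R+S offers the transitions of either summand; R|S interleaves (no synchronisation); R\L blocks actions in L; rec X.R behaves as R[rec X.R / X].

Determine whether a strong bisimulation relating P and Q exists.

LTS(P): 5 reachable states
  p0 = b.b.(0 + a.b.0) → —b→ p1
  p1 = b.(0 + a.b.0) → —b→ p2
  p2 = 0 + a.b.0 → —a→ p3
  p3 = b.0 → —b→ p4
  p4 = 0 → ∅
LTS(Q): 5 reachable states
  q0 = b.b.a.b.0 → —b→ q1
  q1 = b.a.b.0 → —b→ q2
  q2 = a.b.0 → —a→ q3
  q3 = b.0 → —b→ q4
  q4 = 0 → ∅
Partition-refinement fixed point:
  B0 = {p0, q0}
  B1 = {p1, q1}
  B2 = {p2, q2}
  B3 = {p3, q3}
  B4 = {p4, q4}
p0 ∈ B0, q0 ∈ B0 → same block

bisimilar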